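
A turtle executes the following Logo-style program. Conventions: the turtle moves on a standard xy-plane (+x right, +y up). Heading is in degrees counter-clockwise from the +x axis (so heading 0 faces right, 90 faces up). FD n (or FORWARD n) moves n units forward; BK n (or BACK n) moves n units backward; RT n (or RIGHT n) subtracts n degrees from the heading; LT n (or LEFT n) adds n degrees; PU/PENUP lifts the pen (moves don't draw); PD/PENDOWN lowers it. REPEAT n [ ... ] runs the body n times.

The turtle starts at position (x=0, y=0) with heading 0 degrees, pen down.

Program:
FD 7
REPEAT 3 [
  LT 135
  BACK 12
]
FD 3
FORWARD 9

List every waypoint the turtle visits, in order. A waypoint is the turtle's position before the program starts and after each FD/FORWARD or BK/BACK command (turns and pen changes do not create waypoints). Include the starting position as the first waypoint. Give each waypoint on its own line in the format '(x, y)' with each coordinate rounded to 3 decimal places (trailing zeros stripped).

Executing turtle program step by step:
Start: pos=(0,0), heading=0, pen down
FD 7: (0,0) -> (7,0) [heading=0, draw]
REPEAT 3 [
  -- iteration 1/3 --
  LT 135: heading 0 -> 135
  BK 12: (7,0) -> (15.485,-8.485) [heading=135, draw]
  -- iteration 2/3 --
  LT 135: heading 135 -> 270
  BK 12: (15.485,-8.485) -> (15.485,3.515) [heading=270, draw]
  -- iteration 3/3 --
  LT 135: heading 270 -> 45
  BK 12: (15.485,3.515) -> (7,-4.971) [heading=45, draw]
]
FD 3: (7,-4.971) -> (9.121,-2.849) [heading=45, draw]
FD 9: (9.121,-2.849) -> (15.485,3.515) [heading=45, draw]
Final: pos=(15.485,3.515), heading=45, 6 segment(s) drawn
Waypoints (7 total):
(0, 0)
(7, 0)
(15.485, -8.485)
(15.485, 3.515)
(7, -4.971)
(9.121, -2.849)
(15.485, 3.515)

Answer: (0, 0)
(7, 0)
(15.485, -8.485)
(15.485, 3.515)
(7, -4.971)
(9.121, -2.849)
(15.485, 3.515)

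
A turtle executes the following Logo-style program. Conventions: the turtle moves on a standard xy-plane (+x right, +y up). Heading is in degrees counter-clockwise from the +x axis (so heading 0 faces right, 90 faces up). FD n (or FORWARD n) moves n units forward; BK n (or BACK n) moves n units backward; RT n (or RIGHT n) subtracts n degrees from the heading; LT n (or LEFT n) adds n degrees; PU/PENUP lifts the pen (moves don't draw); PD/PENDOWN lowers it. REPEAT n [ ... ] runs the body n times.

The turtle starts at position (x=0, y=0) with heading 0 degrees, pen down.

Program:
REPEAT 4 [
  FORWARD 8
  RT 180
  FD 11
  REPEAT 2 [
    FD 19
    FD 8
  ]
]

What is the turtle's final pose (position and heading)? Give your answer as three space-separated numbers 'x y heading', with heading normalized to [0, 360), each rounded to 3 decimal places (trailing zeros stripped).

Answer: 0 0 0

Derivation:
Executing turtle program step by step:
Start: pos=(0,0), heading=0, pen down
REPEAT 4 [
  -- iteration 1/4 --
  FD 8: (0,0) -> (8,0) [heading=0, draw]
  RT 180: heading 0 -> 180
  FD 11: (8,0) -> (-3,0) [heading=180, draw]
  REPEAT 2 [
    -- iteration 1/2 --
    FD 19: (-3,0) -> (-22,0) [heading=180, draw]
    FD 8: (-22,0) -> (-30,0) [heading=180, draw]
    -- iteration 2/2 --
    FD 19: (-30,0) -> (-49,0) [heading=180, draw]
    FD 8: (-49,0) -> (-57,0) [heading=180, draw]
  ]
  -- iteration 2/4 --
  FD 8: (-57,0) -> (-65,0) [heading=180, draw]
  RT 180: heading 180 -> 0
  FD 11: (-65,0) -> (-54,0) [heading=0, draw]
  REPEAT 2 [
    -- iteration 1/2 --
    FD 19: (-54,0) -> (-35,0) [heading=0, draw]
    FD 8: (-35,0) -> (-27,0) [heading=0, draw]
    -- iteration 2/2 --
    FD 19: (-27,0) -> (-8,0) [heading=0, draw]
    FD 8: (-8,0) -> (0,0) [heading=0, draw]
  ]
  -- iteration 3/4 --
  FD 8: (0,0) -> (8,0) [heading=0, draw]
  RT 180: heading 0 -> 180
  FD 11: (8,0) -> (-3,0) [heading=180, draw]
  REPEAT 2 [
    -- iteration 1/2 --
    FD 19: (-3,0) -> (-22,0) [heading=180, draw]
    FD 8: (-22,0) -> (-30,0) [heading=180, draw]
    -- iteration 2/2 --
    FD 19: (-30,0) -> (-49,0) [heading=180, draw]
    FD 8: (-49,0) -> (-57,0) [heading=180, draw]
  ]
  -- iteration 4/4 --
  FD 8: (-57,0) -> (-65,0) [heading=180, draw]
  RT 180: heading 180 -> 0
  FD 11: (-65,0) -> (-54,0) [heading=0, draw]
  REPEAT 2 [
    -- iteration 1/2 --
    FD 19: (-54,0) -> (-35,0) [heading=0, draw]
    FD 8: (-35,0) -> (-27,0) [heading=0, draw]
    -- iteration 2/2 --
    FD 19: (-27,0) -> (-8,0) [heading=0, draw]
    FD 8: (-8,0) -> (0,0) [heading=0, draw]
  ]
]
Final: pos=(0,0), heading=0, 24 segment(s) drawn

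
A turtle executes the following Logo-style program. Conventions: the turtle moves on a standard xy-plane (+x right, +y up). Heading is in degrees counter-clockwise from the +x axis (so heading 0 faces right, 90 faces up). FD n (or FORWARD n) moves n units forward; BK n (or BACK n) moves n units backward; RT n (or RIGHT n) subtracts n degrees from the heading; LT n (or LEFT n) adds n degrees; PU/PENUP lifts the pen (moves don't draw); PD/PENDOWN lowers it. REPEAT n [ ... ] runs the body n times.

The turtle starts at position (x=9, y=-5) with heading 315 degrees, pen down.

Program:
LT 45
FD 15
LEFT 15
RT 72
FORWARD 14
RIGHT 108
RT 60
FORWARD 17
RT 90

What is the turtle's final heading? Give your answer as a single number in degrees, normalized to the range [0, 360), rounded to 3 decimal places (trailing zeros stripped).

Answer: 45

Derivation:
Executing turtle program step by step:
Start: pos=(9,-5), heading=315, pen down
LT 45: heading 315 -> 0
FD 15: (9,-5) -> (24,-5) [heading=0, draw]
LT 15: heading 0 -> 15
RT 72: heading 15 -> 303
FD 14: (24,-5) -> (31.625,-16.741) [heading=303, draw]
RT 108: heading 303 -> 195
RT 60: heading 195 -> 135
FD 17: (31.625,-16.741) -> (19.604,-4.721) [heading=135, draw]
RT 90: heading 135 -> 45
Final: pos=(19.604,-4.721), heading=45, 3 segment(s) drawn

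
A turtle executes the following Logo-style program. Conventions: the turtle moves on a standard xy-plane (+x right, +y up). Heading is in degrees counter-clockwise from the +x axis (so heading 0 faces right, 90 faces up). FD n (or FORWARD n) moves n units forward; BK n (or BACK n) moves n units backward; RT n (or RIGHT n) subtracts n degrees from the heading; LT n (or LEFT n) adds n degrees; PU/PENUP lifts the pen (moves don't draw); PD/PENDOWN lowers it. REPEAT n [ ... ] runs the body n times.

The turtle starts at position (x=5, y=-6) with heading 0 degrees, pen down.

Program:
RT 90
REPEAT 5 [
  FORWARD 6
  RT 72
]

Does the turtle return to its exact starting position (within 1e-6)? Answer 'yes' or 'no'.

Answer: yes

Derivation:
Executing turtle program step by step:
Start: pos=(5,-6), heading=0, pen down
RT 90: heading 0 -> 270
REPEAT 5 [
  -- iteration 1/5 --
  FD 6: (5,-6) -> (5,-12) [heading=270, draw]
  RT 72: heading 270 -> 198
  -- iteration 2/5 --
  FD 6: (5,-12) -> (-0.706,-13.854) [heading=198, draw]
  RT 72: heading 198 -> 126
  -- iteration 3/5 --
  FD 6: (-0.706,-13.854) -> (-4.233,-9) [heading=126, draw]
  RT 72: heading 126 -> 54
  -- iteration 4/5 --
  FD 6: (-4.233,-9) -> (-0.706,-4.146) [heading=54, draw]
  RT 72: heading 54 -> 342
  -- iteration 5/5 --
  FD 6: (-0.706,-4.146) -> (5,-6) [heading=342, draw]
  RT 72: heading 342 -> 270
]
Final: pos=(5,-6), heading=270, 5 segment(s) drawn

Start position: (5, -6)
Final position: (5, -6)
Distance = 0; < 1e-6 -> CLOSED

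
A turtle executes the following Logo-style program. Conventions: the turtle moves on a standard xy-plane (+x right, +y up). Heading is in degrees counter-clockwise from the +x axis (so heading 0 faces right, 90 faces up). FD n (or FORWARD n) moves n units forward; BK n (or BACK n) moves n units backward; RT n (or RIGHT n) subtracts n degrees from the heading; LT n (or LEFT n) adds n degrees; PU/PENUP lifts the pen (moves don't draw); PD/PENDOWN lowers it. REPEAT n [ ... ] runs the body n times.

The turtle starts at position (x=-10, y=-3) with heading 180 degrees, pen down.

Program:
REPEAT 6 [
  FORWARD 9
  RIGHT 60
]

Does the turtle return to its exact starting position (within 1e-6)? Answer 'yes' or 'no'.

Answer: yes

Derivation:
Executing turtle program step by step:
Start: pos=(-10,-3), heading=180, pen down
REPEAT 6 [
  -- iteration 1/6 --
  FD 9: (-10,-3) -> (-19,-3) [heading=180, draw]
  RT 60: heading 180 -> 120
  -- iteration 2/6 --
  FD 9: (-19,-3) -> (-23.5,4.794) [heading=120, draw]
  RT 60: heading 120 -> 60
  -- iteration 3/6 --
  FD 9: (-23.5,4.794) -> (-19,12.588) [heading=60, draw]
  RT 60: heading 60 -> 0
  -- iteration 4/6 --
  FD 9: (-19,12.588) -> (-10,12.588) [heading=0, draw]
  RT 60: heading 0 -> 300
  -- iteration 5/6 --
  FD 9: (-10,12.588) -> (-5.5,4.794) [heading=300, draw]
  RT 60: heading 300 -> 240
  -- iteration 6/6 --
  FD 9: (-5.5,4.794) -> (-10,-3) [heading=240, draw]
  RT 60: heading 240 -> 180
]
Final: pos=(-10,-3), heading=180, 6 segment(s) drawn

Start position: (-10, -3)
Final position: (-10, -3)
Distance = 0; < 1e-6 -> CLOSED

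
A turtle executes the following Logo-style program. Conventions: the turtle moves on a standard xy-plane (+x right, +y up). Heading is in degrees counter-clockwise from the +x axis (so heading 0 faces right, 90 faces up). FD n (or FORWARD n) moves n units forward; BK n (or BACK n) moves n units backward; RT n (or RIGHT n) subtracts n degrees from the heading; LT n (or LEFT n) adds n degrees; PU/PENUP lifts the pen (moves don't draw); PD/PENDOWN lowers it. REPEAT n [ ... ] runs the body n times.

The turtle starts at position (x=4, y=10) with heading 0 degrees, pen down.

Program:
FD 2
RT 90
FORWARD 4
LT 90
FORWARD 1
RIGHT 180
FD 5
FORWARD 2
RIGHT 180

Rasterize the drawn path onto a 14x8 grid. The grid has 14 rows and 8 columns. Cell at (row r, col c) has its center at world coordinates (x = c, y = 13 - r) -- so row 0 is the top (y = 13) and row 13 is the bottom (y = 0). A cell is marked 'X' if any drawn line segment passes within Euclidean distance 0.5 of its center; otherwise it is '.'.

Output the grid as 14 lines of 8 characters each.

Segment 0: (4,10) -> (6,10)
Segment 1: (6,10) -> (6,6)
Segment 2: (6,6) -> (7,6)
Segment 3: (7,6) -> (2,6)
Segment 4: (2,6) -> (0,6)

Answer: ........
........
........
....XXX.
......X.
......X.
......X.
XXXXXXXX
........
........
........
........
........
........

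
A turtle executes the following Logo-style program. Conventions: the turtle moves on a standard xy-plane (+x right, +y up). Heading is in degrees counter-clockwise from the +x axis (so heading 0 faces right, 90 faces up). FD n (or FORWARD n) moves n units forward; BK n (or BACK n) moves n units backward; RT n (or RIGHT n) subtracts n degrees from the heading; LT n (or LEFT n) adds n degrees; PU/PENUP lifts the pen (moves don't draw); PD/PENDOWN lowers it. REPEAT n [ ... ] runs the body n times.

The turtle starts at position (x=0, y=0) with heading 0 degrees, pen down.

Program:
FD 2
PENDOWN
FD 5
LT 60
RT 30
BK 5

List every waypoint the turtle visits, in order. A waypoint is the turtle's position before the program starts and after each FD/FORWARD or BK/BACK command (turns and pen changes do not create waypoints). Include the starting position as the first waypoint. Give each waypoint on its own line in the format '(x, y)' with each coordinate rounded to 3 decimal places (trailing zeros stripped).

Answer: (0, 0)
(2, 0)
(7, 0)
(2.67, -2.5)

Derivation:
Executing turtle program step by step:
Start: pos=(0,0), heading=0, pen down
FD 2: (0,0) -> (2,0) [heading=0, draw]
PD: pen down
FD 5: (2,0) -> (7,0) [heading=0, draw]
LT 60: heading 0 -> 60
RT 30: heading 60 -> 30
BK 5: (7,0) -> (2.67,-2.5) [heading=30, draw]
Final: pos=(2.67,-2.5), heading=30, 3 segment(s) drawn
Waypoints (4 total):
(0, 0)
(2, 0)
(7, 0)
(2.67, -2.5)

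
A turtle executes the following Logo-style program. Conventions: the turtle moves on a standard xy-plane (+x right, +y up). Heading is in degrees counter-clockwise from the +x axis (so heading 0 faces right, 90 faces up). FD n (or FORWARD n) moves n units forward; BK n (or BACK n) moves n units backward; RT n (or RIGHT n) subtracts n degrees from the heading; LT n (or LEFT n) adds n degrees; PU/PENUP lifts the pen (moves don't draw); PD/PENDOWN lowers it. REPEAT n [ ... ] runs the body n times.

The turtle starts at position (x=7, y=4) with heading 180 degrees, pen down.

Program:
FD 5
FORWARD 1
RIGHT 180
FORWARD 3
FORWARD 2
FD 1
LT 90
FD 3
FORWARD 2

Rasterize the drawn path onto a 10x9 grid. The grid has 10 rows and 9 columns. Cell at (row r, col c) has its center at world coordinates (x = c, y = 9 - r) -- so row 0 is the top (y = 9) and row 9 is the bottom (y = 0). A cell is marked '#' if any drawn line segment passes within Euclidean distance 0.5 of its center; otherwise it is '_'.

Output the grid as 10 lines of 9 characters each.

Segment 0: (7,4) -> (2,4)
Segment 1: (2,4) -> (1,4)
Segment 2: (1,4) -> (4,4)
Segment 3: (4,4) -> (6,4)
Segment 4: (6,4) -> (7,4)
Segment 5: (7,4) -> (7,7)
Segment 6: (7,7) -> (7,9)

Answer: _______#_
_______#_
_______#_
_______#_
_______#_
_#######_
_________
_________
_________
_________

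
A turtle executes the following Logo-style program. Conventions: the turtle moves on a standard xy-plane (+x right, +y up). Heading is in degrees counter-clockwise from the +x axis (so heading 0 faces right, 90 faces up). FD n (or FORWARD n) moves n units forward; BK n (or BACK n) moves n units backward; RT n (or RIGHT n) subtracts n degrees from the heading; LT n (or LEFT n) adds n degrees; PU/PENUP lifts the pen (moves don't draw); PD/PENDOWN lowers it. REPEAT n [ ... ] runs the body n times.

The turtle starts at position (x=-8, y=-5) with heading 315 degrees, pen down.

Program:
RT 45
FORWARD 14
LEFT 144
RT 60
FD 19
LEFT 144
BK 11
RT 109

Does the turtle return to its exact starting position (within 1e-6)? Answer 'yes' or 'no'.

Executing turtle program step by step:
Start: pos=(-8,-5), heading=315, pen down
RT 45: heading 315 -> 270
FD 14: (-8,-5) -> (-8,-19) [heading=270, draw]
LT 144: heading 270 -> 54
RT 60: heading 54 -> 354
FD 19: (-8,-19) -> (10.896,-20.986) [heading=354, draw]
LT 144: heading 354 -> 138
BK 11: (10.896,-20.986) -> (19.071,-28.346) [heading=138, draw]
RT 109: heading 138 -> 29
Final: pos=(19.071,-28.346), heading=29, 3 segment(s) drawn

Start position: (-8, -5)
Final position: (19.071, -28.346)
Distance = 35.747; >= 1e-6 -> NOT closed

Answer: no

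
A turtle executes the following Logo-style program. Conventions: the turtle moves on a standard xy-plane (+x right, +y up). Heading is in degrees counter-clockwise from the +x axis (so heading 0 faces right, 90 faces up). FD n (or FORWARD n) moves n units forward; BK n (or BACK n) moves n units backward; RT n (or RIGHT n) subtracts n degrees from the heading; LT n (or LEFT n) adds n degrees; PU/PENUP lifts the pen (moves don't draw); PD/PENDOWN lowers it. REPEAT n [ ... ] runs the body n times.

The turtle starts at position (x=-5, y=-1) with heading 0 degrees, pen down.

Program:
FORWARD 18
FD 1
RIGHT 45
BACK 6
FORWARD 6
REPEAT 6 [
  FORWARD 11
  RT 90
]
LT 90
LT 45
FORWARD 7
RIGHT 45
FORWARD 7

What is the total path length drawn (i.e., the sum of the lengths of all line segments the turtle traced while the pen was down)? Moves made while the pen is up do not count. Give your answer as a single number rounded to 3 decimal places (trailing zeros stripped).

Executing turtle program step by step:
Start: pos=(-5,-1), heading=0, pen down
FD 18: (-5,-1) -> (13,-1) [heading=0, draw]
FD 1: (13,-1) -> (14,-1) [heading=0, draw]
RT 45: heading 0 -> 315
BK 6: (14,-1) -> (9.757,3.243) [heading=315, draw]
FD 6: (9.757,3.243) -> (14,-1) [heading=315, draw]
REPEAT 6 [
  -- iteration 1/6 --
  FD 11: (14,-1) -> (21.778,-8.778) [heading=315, draw]
  RT 90: heading 315 -> 225
  -- iteration 2/6 --
  FD 11: (21.778,-8.778) -> (14,-16.556) [heading=225, draw]
  RT 90: heading 225 -> 135
  -- iteration 3/6 --
  FD 11: (14,-16.556) -> (6.222,-8.778) [heading=135, draw]
  RT 90: heading 135 -> 45
  -- iteration 4/6 --
  FD 11: (6.222,-8.778) -> (14,-1) [heading=45, draw]
  RT 90: heading 45 -> 315
  -- iteration 5/6 --
  FD 11: (14,-1) -> (21.778,-8.778) [heading=315, draw]
  RT 90: heading 315 -> 225
  -- iteration 6/6 --
  FD 11: (21.778,-8.778) -> (14,-16.556) [heading=225, draw]
  RT 90: heading 225 -> 135
]
LT 90: heading 135 -> 225
LT 45: heading 225 -> 270
FD 7: (14,-16.556) -> (14,-23.556) [heading=270, draw]
RT 45: heading 270 -> 225
FD 7: (14,-23.556) -> (9.05,-28.506) [heading=225, draw]
Final: pos=(9.05,-28.506), heading=225, 12 segment(s) drawn

Segment lengths:
  seg 1: (-5,-1) -> (13,-1), length = 18
  seg 2: (13,-1) -> (14,-1), length = 1
  seg 3: (14,-1) -> (9.757,3.243), length = 6
  seg 4: (9.757,3.243) -> (14,-1), length = 6
  seg 5: (14,-1) -> (21.778,-8.778), length = 11
  seg 6: (21.778,-8.778) -> (14,-16.556), length = 11
  seg 7: (14,-16.556) -> (6.222,-8.778), length = 11
  seg 8: (6.222,-8.778) -> (14,-1), length = 11
  seg 9: (14,-1) -> (21.778,-8.778), length = 11
  seg 10: (21.778,-8.778) -> (14,-16.556), length = 11
  seg 11: (14,-16.556) -> (14,-23.556), length = 7
  seg 12: (14,-23.556) -> (9.05,-28.506), length = 7
Total = 111

Answer: 111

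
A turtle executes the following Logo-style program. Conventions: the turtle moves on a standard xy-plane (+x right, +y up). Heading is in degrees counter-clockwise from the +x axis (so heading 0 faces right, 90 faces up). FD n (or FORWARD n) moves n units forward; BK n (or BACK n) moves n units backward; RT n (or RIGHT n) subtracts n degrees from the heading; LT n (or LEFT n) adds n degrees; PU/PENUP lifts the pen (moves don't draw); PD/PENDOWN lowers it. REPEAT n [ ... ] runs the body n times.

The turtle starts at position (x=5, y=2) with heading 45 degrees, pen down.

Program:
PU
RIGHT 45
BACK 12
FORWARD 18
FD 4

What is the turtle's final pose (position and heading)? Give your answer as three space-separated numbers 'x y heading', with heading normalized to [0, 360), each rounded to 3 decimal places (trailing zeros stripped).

Executing turtle program step by step:
Start: pos=(5,2), heading=45, pen down
PU: pen up
RT 45: heading 45 -> 0
BK 12: (5,2) -> (-7,2) [heading=0, move]
FD 18: (-7,2) -> (11,2) [heading=0, move]
FD 4: (11,2) -> (15,2) [heading=0, move]
Final: pos=(15,2), heading=0, 0 segment(s) drawn

Answer: 15 2 0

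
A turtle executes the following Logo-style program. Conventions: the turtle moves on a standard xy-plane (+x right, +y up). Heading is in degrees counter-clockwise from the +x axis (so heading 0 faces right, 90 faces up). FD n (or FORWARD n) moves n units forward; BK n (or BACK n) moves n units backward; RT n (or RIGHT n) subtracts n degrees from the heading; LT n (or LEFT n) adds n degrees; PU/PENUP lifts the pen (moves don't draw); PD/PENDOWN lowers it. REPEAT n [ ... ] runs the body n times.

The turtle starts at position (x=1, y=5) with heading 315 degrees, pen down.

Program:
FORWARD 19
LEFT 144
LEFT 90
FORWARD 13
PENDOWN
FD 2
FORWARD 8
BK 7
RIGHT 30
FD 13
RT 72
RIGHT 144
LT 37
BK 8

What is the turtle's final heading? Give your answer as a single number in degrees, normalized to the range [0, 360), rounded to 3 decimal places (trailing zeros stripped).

Executing turtle program step by step:
Start: pos=(1,5), heading=315, pen down
FD 19: (1,5) -> (14.435,-8.435) [heading=315, draw]
LT 144: heading 315 -> 99
LT 90: heading 99 -> 189
FD 13: (14.435,-8.435) -> (1.595,-10.469) [heading=189, draw]
PD: pen down
FD 2: (1.595,-10.469) -> (-0.38,-10.782) [heading=189, draw]
FD 8: (-0.38,-10.782) -> (-8.282,-12.033) [heading=189, draw]
BK 7: (-8.282,-12.033) -> (-1.368,-10.938) [heading=189, draw]
RT 30: heading 189 -> 159
FD 13: (-1.368,-10.938) -> (-13.505,-6.279) [heading=159, draw]
RT 72: heading 159 -> 87
RT 144: heading 87 -> 303
LT 37: heading 303 -> 340
BK 8: (-13.505,-6.279) -> (-21.022,-3.543) [heading=340, draw]
Final: pos=(-21.022,-3.543), heading=340, 7 segment(s) drawn

Answer: 340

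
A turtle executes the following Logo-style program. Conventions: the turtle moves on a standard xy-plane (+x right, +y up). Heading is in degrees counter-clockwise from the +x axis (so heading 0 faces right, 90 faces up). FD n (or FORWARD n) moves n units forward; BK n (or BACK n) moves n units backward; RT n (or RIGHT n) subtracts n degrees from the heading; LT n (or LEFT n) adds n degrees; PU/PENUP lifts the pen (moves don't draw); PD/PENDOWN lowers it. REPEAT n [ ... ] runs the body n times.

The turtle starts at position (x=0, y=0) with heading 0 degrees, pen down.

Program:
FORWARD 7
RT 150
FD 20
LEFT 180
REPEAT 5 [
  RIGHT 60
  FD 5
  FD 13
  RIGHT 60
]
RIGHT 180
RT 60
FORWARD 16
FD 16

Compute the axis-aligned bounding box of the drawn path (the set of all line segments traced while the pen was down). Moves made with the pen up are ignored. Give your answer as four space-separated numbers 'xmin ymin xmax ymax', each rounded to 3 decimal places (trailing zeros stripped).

Executing turtle program step by step:
Start: pos=(0,0), heading=0, pen down
FD 7: (0,0) -> (7,0) [heading=0, draw]
RT 150: heading 0 -> 210
FD 20: (7,0) -> (-10.321,-10) [heading=210, draw]
LT 180: heading 210 -> 30
REPEAT 5 [
  -- iteration 1/5 --
  RT 60: heading 30 -> 330
  FD 5: (-10.321,-10) -> (-5.99,-12.5) [heading=330, draw]
  FD 13: (-5.99,-12.5) -> (5.268,-19) [heading=330, draw]
  RT 60: heading 330 -> 270
  -- iteration 2/5 --
  RT 60: heading 270 -> 210
  FD 5: (5.268,-19) -> (0.938,-21.5) [heading=210, draw]
  FD 13: (0.938,-21.5) -> (-10.321,-28) [heading=210, draw]
  RT 60: heading 210 -> 150
  -- iteration 3/5 --
  RT 60: heading 150 -> 90
  FD 5: (-10.321,-28) -> (-10.321,-23) [heading=90, draw]
  FD 13: (-10.321,-23) -> (-10.321,-10) [heading=90, draw]
  RT 60: heading 90 -> 30
  -- iteration 4/5 --
  RT 60: heading 30 -> 330
  FD 5: (-10.321,-10) -> (-5.99,-12.5) [heading=330, draw]
  FD 13: (-5.99,-12.5) -> (5.268,-19) [heading=330, draw]
  RT 60: heading 330 -> 270
  -- iteration 5/5 --
  RT 60: heading 270 -> 210
  FD 5: (5.268,-19) -> (0.938,-21.5) [heading=210, draw]
  FD 13: (0.938,-21.5) -> (-10.321,-28) [heading=210, draw]
  RT 60: heading 210 -> 150
]
RT 180: heading 150 -> 330
RT 60: heading 330 -> 270
FD 16: (-10.321,-28) -> (-10.321,-44) [heading=270, draw]
FD 16: (-10.321,-44) -> (-10.321,-60) [heading=270, draw]
Final: pos=(-10.321,-60), heading=270, 14 segment(s) drawn

Segment endpoints: x in {-10.321, -10.321, -10.321, -10.321, -10.321, -5.99, -5.99, 0, 0.938, 0.938, 5.268, 5.268, 7}, y in {-60, -44, -28, -28, -23, -21.5, -19, -12.5, -12.5, -10, -10, 0}
xmin=-10.321, ymin=-60, xmax=7, ymax=0

Answer: -10.321 -60 7 0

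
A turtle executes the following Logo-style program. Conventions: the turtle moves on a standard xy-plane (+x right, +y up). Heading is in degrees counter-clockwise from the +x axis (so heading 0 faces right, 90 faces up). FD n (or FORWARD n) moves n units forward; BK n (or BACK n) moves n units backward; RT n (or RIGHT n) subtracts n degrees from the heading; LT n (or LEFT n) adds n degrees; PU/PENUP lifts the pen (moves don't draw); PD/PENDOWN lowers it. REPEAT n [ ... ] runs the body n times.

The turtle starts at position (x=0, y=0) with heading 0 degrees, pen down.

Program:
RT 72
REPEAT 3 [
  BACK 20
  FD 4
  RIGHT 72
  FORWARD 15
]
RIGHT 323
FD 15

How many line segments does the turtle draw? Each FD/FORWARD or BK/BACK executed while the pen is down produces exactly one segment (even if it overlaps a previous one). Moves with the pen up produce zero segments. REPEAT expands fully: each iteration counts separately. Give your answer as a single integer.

Executing turtle program step by step:
Start: pos=(0,0), heading=0, pen down
RT 72: heading 0 -> 288
REPEAT 3 [
  -- iteration 1/3 --
  BK 20: (0,0) -> (-6.18,19.021) [heading=288, draw]
  FD 4: (-6.18,19.021) -> (-4.944,15.217) [heading=288, draw]
  RT 72: heading 288 -> 216
  FD 15: (-4.944,15.217) -> (-17.08,6.4) [heading=216, draw]
  -- iteration 2/3 --
  BK 20: (-17.08,6.4) -> (-0.899,18.156) [heading=216, draw]
  FD 4: (-0.899,18.156) -> (-4.135,15.805) [heading=216, draw]
  RT 72: heading 216 -> 144
  FD 15: (-4.135,15.805) -> (-16.271,24.621) [heading=144, draw]
  -- iteration 3/3 --
  BK 20: (-16.271,24.621) -> (-0.09,12.866) [heading=144, draw]
  FD 4: (-0.09,12.866) -> (-3.326,15.217) [heading=144, draw]
  RT 72: heading 144 -> 72
  FD 15: (-3.326,15.217) -> (1.309,29.483) [heading=72, draw]
]
RT 323: heading 72 -> 109
FD 15: (1.309,29.483) -> (-3.575,43.666) [heading=109, draw]
Final: pos=(-3.575,43.666), heading=109, 10 segment(s) drawn
Segments drawn: 10

Answer: 10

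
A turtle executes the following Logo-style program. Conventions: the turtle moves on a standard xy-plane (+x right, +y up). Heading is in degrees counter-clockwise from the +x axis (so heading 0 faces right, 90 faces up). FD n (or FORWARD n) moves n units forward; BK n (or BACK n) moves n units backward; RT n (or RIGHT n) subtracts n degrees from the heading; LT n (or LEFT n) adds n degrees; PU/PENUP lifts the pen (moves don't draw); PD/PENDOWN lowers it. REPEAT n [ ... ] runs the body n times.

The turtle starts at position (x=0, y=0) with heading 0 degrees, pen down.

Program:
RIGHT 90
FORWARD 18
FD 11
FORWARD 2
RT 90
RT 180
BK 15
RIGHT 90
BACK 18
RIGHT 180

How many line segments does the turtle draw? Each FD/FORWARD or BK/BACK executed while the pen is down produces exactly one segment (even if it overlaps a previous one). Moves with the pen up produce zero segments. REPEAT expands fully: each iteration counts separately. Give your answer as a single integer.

Executing turtle program step by step:
Start: pos=(0,0), heading=0, pen down
RT 90: heading 0 -> 270
FD 18: (0,0) -> (0,-18) [heading=270, draw]
FD 11: (0,-18) -> (0,-29) [heading=270, draw]
FD 2: (0,-29) -> (0,-31) [heading=270, draw]
RT 90: heading 270 -> 180
RT 180: heading 180 -> 0
BK 15: (0,-31) -> (-15,-31) [heading=0, draw]
RT 90: heading 0 -> 270
BK 18: (-15,-31) -> (-15,-13) [heading=270, draw]
RT 180: heading 270 -> 90
Final: pos=(-15,-13), heading=90, 5 segment(s) drawn
Segments drawn: 5

Answer: 5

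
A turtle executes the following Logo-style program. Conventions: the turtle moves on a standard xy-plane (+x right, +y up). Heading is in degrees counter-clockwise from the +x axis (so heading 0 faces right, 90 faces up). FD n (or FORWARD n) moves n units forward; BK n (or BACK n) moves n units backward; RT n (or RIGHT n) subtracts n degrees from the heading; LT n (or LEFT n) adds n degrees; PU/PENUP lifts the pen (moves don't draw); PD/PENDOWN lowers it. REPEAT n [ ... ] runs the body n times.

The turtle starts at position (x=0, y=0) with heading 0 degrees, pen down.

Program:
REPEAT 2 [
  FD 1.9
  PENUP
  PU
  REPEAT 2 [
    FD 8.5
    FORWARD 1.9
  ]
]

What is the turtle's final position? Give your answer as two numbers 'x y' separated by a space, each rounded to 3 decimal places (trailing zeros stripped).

Answer: 45.4 0

Derivation:
Executing turtle program step by step:
Start: pos=(0,0), heading=0, pen down
REPEAT 2 [
  -- iteration 1/2 --
  FD 1.9: (0,0) -> (1.9,0) [heading=0, draw]
  PU: pen up
  PU: pen up
  REPEAT 2 [
    -- iteration 1/2 --
    FD 8.5: (1.9,0) -> (10.4,0) [heading=0, move]
    FD 1.9: (10.4,0) -> (12.3,0) [heading=0, move]
    -- iteration 2/2 --
    FD 8.5: (12.3,0) -> (20.8,0) [heading=0, move]
    FD 1.9: (20.8,0) -> (22.7,0) [heading=0, move]
  ]
  -- iteration 2/2 --
  FD 1.9: (22.7,0) -> (24.6,0) [heading=0, move]
  PU: pen up
  PU: pen up
  REPEAT 2 [
    -- iteration 1/2 --
    FD 8.5: (24.6,0) -> (33.1,0) [heading=0, move]
    FD 1.9: (33.1,0) -> (35,0) [heading=0, move]
    -- iteration 2/2 --
    FD 8.5: (35,0) -> (43.5,0) [heading=0, move]
    FD 1.9: (43.5,0) -> (45.4,0) [heading=0, move]
  ]
]
Final: pos=(45.4,0), heading=0, 1 segment(s) drawn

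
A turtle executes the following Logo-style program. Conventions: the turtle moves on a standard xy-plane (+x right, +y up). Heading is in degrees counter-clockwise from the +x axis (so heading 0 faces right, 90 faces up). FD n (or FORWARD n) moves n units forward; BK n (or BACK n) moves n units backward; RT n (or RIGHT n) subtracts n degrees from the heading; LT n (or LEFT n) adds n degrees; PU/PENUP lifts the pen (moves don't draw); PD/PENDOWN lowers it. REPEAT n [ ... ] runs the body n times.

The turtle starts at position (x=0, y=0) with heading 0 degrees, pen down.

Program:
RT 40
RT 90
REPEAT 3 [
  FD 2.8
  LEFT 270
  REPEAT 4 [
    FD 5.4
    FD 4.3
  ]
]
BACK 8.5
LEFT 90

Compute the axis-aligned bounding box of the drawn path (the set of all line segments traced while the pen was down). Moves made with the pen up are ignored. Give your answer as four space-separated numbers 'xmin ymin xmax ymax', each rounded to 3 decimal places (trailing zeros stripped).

Answer: -33.667 -2.145 22.795 56.462

Derivation:
Executing turtle program step by step:
Start: pos=(0,0), heading=0, pen down
RT 40: heading 0 -> 320
RT 90: heading 320 -> 230
REPEAT 3 [
  -- iteration 1/3 --
  FD 2.8: (0,0) -> (-1.8,-2.145) [heading=230, draw]
  LT 270: heading 230 -> 140
  REPEAT 4 [
    -- iteration 1/4 --
    FD 5.4: (-1.8,-2.145) -> (-5.936,1.326) [heading=140, draw]
    FD 4.3: (-5.936,1.326) -> (-9.23,4.09) [heading=140, draw]
    -- iteration 2/4 --
    FD 5.4: (-9.23,4.09) -> (-13.367,7.561) [heading=140, draw]
    FD 4.3: (-13.367,7.561) -> (-16.661,10.325) [heading=140, draw]
    -- iteration 3/4 --
    FD 5.4: (-16.661,10.325) -> (-20.798,13.796) [heading=140, draw]
    FD 4.3: (-20.798,13.796) -> (-24.092,16.56) [heading=140, draw]
    -- iteration 4/4 --
    FD 5.4: (-24.092,16.56) -> (-28.228,20.031) [heading=140, draw]
    FD 4.3: (-28.228,20.031) -> (-31.522,22.795) [heading=140, draw]
  ]
  -- iteration 2/3 --
  FD 2.8: (-31.522,22.795) -> (-33.667,24.595) [heading=140, draw]
  LT 270: heading 140 -> 50
  REPEAT 4 [
    -- iteration 1/4 --
    FD 5.4: (-33.667,24.595) -> (-30.196,28.732) [heading=50, draw]
    FD 4.3: (-30.196,28.732) -> (-27.432,32.026) [heading=50, draw]
    -- iteration 2/4 --
    FD 5.4: (-27.432,32.026) -> (-23.961,36.162) [heading=50, draw]
    FD 4.3: (-23.961,36.162) -> (-21.197,39.456) [heading=50, draw]
    -- iteration 3/4 --
    FD 5.4: (-21.197,39.456) -> (-17.726,43.593) [heading=50, draw]
    FD 4.3: (-17.726,43.593) -> (-14.962,46.887) [heading=50, draw]
    -- iteration 4/4 --
    FD 5.4: (-14.962,46.887) -> (-11.491,51.024) [heading=50, draw]
    FD 4.3: (-11.491,51.024) -> (-8.727,54.318) [heading=50, draw]
  ]
  -- iteration 3/3 --
  FD 2.8: (-8.727,54.318) -> (-6.927,56.462) [heading=50, draw]
  LT 270: heading 50 -> 320
  REPEAT 4 [
    -- iteration 1/4 --
    FD 5.4: (-6.927,56.462) -> (-2.791,52.991) [heading=320, draw]
    FD 4.3: (-2.791,52.991) -> (0.503,50.227) [heading=320, draw]
    -- iteration 2/4 --
    FD 5.4: (0.503,50.227) -> (4.64,46.756) [heading=320, draw]
    FD 4.3: (4.64,46.756) -> (7.934,43.992) [heading=320, draw]
    -- iteration 3/4 --
    FD 5.4: (7.934,43.992) -> (12.071,40.521) [heading=320, draw]
    FD 4.3: (12.071,40.521) -> (15.365,37.757) [heading=320, draw]
    -- iteration 4/4 --
    FD 5.4: (15.365,37.757) -> (19.501,34.286) [heading=320, draw]
    FD 4.3: (19.501,34.286) -> (22.795,31.522) [heading=320, draw]
  ]
]
BK 8.5: (22.795,31.522) -> (16.284,36.986) [heading=320, draw]
LT 90: heading 320 -> 50
Final: pos=(16.284,36.986), heading=50, 28 segment(s) drawn

Segment endpoints: x in {-33.667, -31.522, -30.196, -28.228, -27.432, -24.092, -23.961, -21.197, -20.798, -17.726, -16.661, -14.962, -13.367, -11.491, -9.23, -8.727, -6.927, -5.936, -2.791, -1.8, 0, 0.503, 4.64, 7.934, 12.071, 15.365, 16.284, 19.501, 22.795}, y in {-2.145, 0, 1.326, 4.09, 7.561, 10.325, 13.796, 16.56, 20.031, 22.795, 24.595, 28.732, 31.522, 32.026, 34.286, 36.162, 36.986, 37.757, 39.456, 40.521, 43.593, 43.992, 46.756, 46.887, 50.227, 51.024, 52.991, 54.318, 56.462}
xmin=-33.667, ymin=-2.145, xmax=22.795, ymax=56.462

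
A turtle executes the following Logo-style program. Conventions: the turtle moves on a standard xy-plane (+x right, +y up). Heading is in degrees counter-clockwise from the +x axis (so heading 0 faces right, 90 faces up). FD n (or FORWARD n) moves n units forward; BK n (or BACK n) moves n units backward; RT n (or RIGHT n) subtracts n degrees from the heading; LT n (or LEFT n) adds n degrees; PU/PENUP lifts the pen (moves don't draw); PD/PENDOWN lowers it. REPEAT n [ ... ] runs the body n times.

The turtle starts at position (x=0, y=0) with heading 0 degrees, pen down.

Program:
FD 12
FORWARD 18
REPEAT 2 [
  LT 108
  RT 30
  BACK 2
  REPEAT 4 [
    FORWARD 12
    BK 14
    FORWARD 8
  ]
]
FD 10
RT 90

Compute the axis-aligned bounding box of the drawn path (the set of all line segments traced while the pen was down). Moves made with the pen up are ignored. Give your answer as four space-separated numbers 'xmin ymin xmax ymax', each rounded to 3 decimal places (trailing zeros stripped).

Answer: 0 -3.913 38.228 34.535

Derivation:
Executing turtle program step by step:
Start: pos=(0,0), heading=0, pen down
FD 12: (0,0) -> (12,0) [heading=0, draw]
FD 18: (12,0) -> (30,0) [heading=0, draw]
REPEAT 2 [
  -- iteration 1/2 --
  LT 108: heading 0 -> 108
  RT 30: heading 108 -> 78
  BK 2: (30,0) -> (29.584,-1.956) [heading=78, draw]
  REPEAT 4 [
    -- iteration 1/4 --
    FD 12: (29.584,-1.956) -> (32.079,9.781) [heading=78, draw]
    BK 14: (32.079,9.781) -> (29.168,-3.913) [heading=78, draw]
    FD 8: (29.168,-3.913) -> (30.832,3.913) [heading=78, draw]
    -- iteration 2/4 --
    FD 12: (30.832,3.913) -> (33.327,15.65) [heading=78, draw]
    BK 14: (33.327,15.65) -> (30.416,1.956) [heading=78, draw]
    FD 8: (30.416,1.956) -> (32.079,9.781) [heading=78, draw]
    -- iteration 3/4 --
    FD 12: (32.079,9.781) -> (34.574,21.519) [heading=78, draw]
    BK 14: (34.574,21.519) -> (31.663,7.825) [heading=78, draw]
    FD 8: (31.663,7.825) -> (33.327,15.65) [heading=78, draw]
    -- iteration 4/4 --
    FD 12: (33.327,15.65) -> (35.822,27.388) [heading=78, draw]
    BK 14: (35.822,27.388) -> (32.911,13.694) [heading=78, draw]
    FD 8: (32.911,13.694) -> (34.574,21.519) [heading=78, draw]
  ]
  -- iteration 2/2 --
  LT 108: heading 78 -> 186
  RT 30: heading 186 -> 156
  BK 2: (34.574,21.519) -> (36.401,20.706) [heading=156, draw]
  REPEAT 4 [
    -- iteration 1/4 --
    FD 12: (36.401,20.706) -> (25.439,25.587) [heading=156, draw]
    BK 14: (25.439,25.587) -> (38.228,19.892) [heading=156, draw]
    FD 8: (38.228,19.892) -> (30.92,23.146) [heading=156, draw]
    -- iteration 2/4 --
    FD 12: (30.92,23.146) -> (19.957,28.027) [heading=156, draw]
    BK 14: (19.957,28.027) -> (32.747,22.333) [heading=156, draw]
    FD 8: (32.747,22.333) -> (25.439,25.587) [heading=156, draw]
    -- iteration 3/4 --
    FD 12: (25.439,25.587) -> (14.476,30.467) [heading=156, draw]
    BK 14: (14.476,30.467) -> (27.266,24.773) [heading=156, draw]
    FD 8: (27.266,24.773) -> (19.957,28.027) [heading=156, draw]
    -- iteration 4/4 --
    FD 12: (19.957,28.027) -> (8.995,32.908) [heading=156, draw]
    BK 14: (8.995,32.908) -> (21.784,27.214) [heading=156, draw]
    FD 8: (21.784,27.214) -> (14.476,30.467) [heading=156, draw]
  ]
]
FD 10: (14.476,30.467) -> (5.341,34.535) [heading=156, draw]
RT 90: heading 156 -> 66
Final: pos=(5.341,34.535), heading=66, 29 segment(s) drawn

Segment endpoints: x in {0, 5.341, 8.995, 12, 14.476, 14.476, 19.957, 19.957, 21.784, 25.439, 25.439, 27.266, 29.168, 29.584, 30, 30.416, 30.832, 30.92, 31.663, 32.079, 32.747, 32.911, 33.327, 34.574, 35.822, 36.401, 38.228}, y in {-3.913, -1.956, 0, 1.956, 3.913, 7.825, 9.781, 9.781, 13.694, 15.65, 15.65, 19.892, 20.706, 21.519, 22.333, 23.146, 24.773, 25.587, 27.214, 27.388, 28.027, 30.467, 30.467, 32.908, 34.535}
xmin=0, ymin=-3.913, xmax=38.228, ymax=34.535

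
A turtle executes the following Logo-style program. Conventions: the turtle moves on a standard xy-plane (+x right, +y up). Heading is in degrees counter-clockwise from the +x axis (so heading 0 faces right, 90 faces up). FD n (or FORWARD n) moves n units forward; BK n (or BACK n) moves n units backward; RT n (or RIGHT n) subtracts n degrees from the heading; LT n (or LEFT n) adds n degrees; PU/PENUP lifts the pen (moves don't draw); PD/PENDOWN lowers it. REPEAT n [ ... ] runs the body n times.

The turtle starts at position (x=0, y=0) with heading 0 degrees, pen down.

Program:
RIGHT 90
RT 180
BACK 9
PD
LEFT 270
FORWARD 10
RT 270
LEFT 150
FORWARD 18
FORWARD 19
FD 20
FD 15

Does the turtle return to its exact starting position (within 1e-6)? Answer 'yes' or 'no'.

Answer: no

Derivation:
Executing turtle program step by step:
Start: pos=(0,0), heading=0, pen down
RT 90: heading 0 -> 270
RT 180: heading 270 -> 90
BK 9: (0,0) -> (0,-9) [heading=90, draw]
PD: pen down
LT 270: heading 90 -> 0
FD 10: (0,-9) -> (10,-9) [heading=0, draw]
RT 270: heading 0 -> 90
LT 150: heading 90 -> 240
FD 18: (10,-9) -> (1,-24.588) [heading=240, draw]
FD 19: (1,-24.588) -> (-8.5,-41.043) [heading=240, draw]
FD 20: (-8.5,-41.043) -> (-18.5,-58.363) [heading=240, draw]
FD 15: (-18.5,-58.363) -> (-26,-71.354) [heading=240, draw]
Final: pos=(-26,-71.354), heading=240, 6 segment(s) drawn

Start position: (0, 0)
Final position: (-26, -71.354)
Distance = 75.943; >= 1e-6 -> NOT closed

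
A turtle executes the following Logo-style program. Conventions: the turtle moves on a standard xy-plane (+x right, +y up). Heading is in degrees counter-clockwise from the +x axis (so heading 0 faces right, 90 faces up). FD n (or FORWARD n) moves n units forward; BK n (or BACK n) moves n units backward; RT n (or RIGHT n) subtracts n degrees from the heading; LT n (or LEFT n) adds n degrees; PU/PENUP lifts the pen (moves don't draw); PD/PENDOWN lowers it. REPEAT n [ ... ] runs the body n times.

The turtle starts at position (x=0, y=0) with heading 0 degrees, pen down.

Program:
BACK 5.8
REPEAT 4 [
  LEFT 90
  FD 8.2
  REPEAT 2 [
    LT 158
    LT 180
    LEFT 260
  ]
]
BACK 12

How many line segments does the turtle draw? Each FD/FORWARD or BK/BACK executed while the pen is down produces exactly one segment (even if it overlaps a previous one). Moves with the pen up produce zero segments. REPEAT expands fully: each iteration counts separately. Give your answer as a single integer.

Executing turtle program step by step:
Start: pos=(0,0), heading=0, pen down
BK 5.8: (0,0) -> (-5.8,0) [heading=0, draw]
REPEAT 4 [
  -- iteration 1/4 --
  LT 90: heading 0 -> 90
  FD 8.2: (-5.8,0) -> (-5.8,8.2) [heading=90, draw]
  REPEAT 2 [
    -- iteration 1/2 --
    LT 158: heading 90 -> 248
    LT 180: heading 248 -> 68
    LT 260: heading 68 -> 328
    -- iteration 2/2 --
    LT 158: heading 328 -> 126
    LT 180: heading 126 -> 306
    LT 260: heading 306 -> 206
  ]
  -- iteration 2/4 --
  LT 90: heading 206 -> 296
  FD 8.2: (-5.8,8.2) -> (-2.205,0.83) [heading=296, draw]
  REPEAT 2 [
    -- iteration 1/2 --
    LT 158: heading 296 -> 94
    LT 180: heading 94 -> 274
    LT 260: heading 274 -> 174
    -- iteration 2/2 --
    LT 158: heading 174 -> 332
    LT 180: heading 332 -> 152
    LT 260: heading 152 -> 52
  ]
  -- iteration 3/4 --
  LT 90: heading 52 -> 142
  FD 8.2: (-2.205,0.83) -> (-8.667,5.878) [heading=142, draw]
  REPEAT 2 [
    -- iteration 1/2 --
    LT 158: heading 142 -> 300
    LT 180: heading 300 -> 120
    LT 260: heading 120 -> 20
    -- iteration 2/2 --
    LT 158: heading 20 -> 178
    LT 180: heading 178 -> 358
    LT 260: heading 358 -> 258
  ]
  -- iteration 4/4 --
  LT 90: heading 258 -> 348
  FD 8.2: (-8.667,5.878) -> (-0.646,4.173) [heading=348, draw]
  REPEAT 2 [
    -- iteration 1/2 --
    LT 158: heading 348 -> 146
    LT 180: heading 146 -> 326
    LT 260: heading 326 -> 226
    -- iteration 2/2 --
    LT 158: heading 226 -> 24
    LT 180: heading 24 -> 204
    LT 260: heading 204 -> 104
  ]
]
BK 12: (-0.646,4.173) -> (2.257,-7.47) [heading=104, draw]
Final: pos=(2.257,-7.47), heading=104, 6 segment(s) drawn
Segments drawn: 6

Answer: 6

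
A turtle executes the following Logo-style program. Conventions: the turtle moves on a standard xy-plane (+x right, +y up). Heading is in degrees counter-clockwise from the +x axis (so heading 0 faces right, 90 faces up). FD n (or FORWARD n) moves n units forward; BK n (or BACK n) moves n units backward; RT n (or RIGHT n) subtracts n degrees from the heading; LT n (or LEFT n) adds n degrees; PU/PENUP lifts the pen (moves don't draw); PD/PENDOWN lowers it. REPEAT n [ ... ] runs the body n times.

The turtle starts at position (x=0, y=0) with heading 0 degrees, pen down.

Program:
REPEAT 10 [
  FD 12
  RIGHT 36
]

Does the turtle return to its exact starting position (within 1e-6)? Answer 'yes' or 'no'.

Answer: yes

Derivation:
Executing turtle program step by step:
Start: pos=(0,0), heading=0, pen down
REPEAT 10 [
  -- iteration 1/10 --
  FD 12: (0,0) -> (12,0) [heading=0, draw]
  RT 36: heading 0 -> 324
  -- iteration 2/10 --
  FD 12: (12,0) -> (21.708,-7.053) [heading=324, draw]
  RT 36: heading 324 -> 288
  -- iteration 3/10 --
  FD 12: (21.708,-7.053) -> (25.416,-18.466) [heading=288, draw]
  RT 36: heading 288 -> 252
  -- iteration 4/10 --
  FD 12: (25.416,-18.466) -> (21.708,-29.879) [heading=252, draw]
  RT 36: heading 252 -> 216
  -- iteration 5/10 --
  FD 12: (21.708,-29.879) -> (12,-36.932) [heading=216, draw]
  RT 36: heading 216 -> 180
  -- iteration 6/10 --
  FD 12: (12,-36.932) -> (0,-36.932) [heading=180, draw]
  RT 36: heading 180 -> 144
  -- iteration 7/10 --
  FD 12: (0,-36.932) -> (-9.708,-29.879) [heading=144, draw]
  RT 36: heading 144 -> 108
  -- iteration 8/10 --
  FD 12: (-9.708,-29.879) -> (-13.416,-18.466) [heading=108, draw]
  RT 36: heading 108 -> 72
  -- iteration 9/10 --
  FD 12: (-13.416,-18.466) -> (-9.708,-7.053) [heading=72, draw]
  RT 36: heading 72 -> 36
  -- iteration 10/10 --
  FD 12: (-9.708,-7.053) -> (0,0) [heading=36, draw]
  RT 36: heading 36 -> 0
]
Final: pos=(0,0), heading=0, 10 segment(s) drawn

Start position: (0, 0)
Final position: (0, 0)
Distance = 0; < 1e-6 -> CLOSED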